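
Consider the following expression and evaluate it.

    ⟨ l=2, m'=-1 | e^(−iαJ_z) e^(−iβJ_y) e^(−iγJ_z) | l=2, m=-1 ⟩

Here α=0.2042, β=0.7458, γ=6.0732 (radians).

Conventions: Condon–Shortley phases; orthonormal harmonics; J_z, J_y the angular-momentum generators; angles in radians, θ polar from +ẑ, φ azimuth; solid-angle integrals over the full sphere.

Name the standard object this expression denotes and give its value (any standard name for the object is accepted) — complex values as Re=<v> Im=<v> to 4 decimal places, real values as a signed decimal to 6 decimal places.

Wigner D-matrix element, Re=0.4068 Im=-0.0024

This is a Wigner D-matrix element — the rotation-matrix element ⟨l m'| R(α,β,γ) |l m⟩ in the angular-momentum basis.
Split into d^2_{-1,-1}(β=0.7458) × two z-phases.
With c≡cos(β/2)=0.931275 and s≡sin(β/2)=0.364318, N=[1·6·1·6]^{1/2}=6.000000
k∈{0,1} keeps every argument non-negative
  k=0: (−1)^0·6.0000/(6)·0.9313^4·0.3643^0 = +0.752162
  k=1: (−1)^1·6.0000/(2)·0.9313^2·0.3643^2 = -0.345332
d^2_{-1,-1}(0.7458) = +0.752162 -0.345332 = +0.406829
Attach z-rotation phases: D = e^{-i(-1)(0.2042)}·(+0.406829)·e^{-i(-1)(6.0732)} = +0.406823-0.002354i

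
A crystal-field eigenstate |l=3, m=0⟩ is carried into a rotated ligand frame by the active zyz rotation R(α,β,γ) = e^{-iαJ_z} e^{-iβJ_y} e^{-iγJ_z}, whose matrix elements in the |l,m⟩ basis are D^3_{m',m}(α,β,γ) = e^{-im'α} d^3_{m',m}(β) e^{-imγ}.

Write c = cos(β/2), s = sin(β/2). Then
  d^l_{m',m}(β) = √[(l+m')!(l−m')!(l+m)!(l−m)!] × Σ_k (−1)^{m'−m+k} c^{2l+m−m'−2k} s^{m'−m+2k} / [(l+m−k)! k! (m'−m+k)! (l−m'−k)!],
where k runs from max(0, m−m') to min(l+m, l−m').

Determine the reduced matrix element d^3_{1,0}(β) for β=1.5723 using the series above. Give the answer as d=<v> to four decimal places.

d=0.4330

d^3_{1,0}(β=1.5723) via the finite sum:
c=cos(1.572300/2)=0.706575, s=sin(1.572300/2)=0.707638; N=√[24·2·6·6]=41.569219
The bounds max(0,m−m')=0 and min(l+m,l−m')=2 give 3 terms
  k=0: (−1)^1·41.5692/(12)·0.7066^5·0.7076^1 = -0.431711
  k=1: (−1)^2·41.5692/(4)·0.7066^3·0.7076^3 = +1.299034
  k=2: (−1)^3·41.5692/(12)·0.7066^1·0.7076^5 = -0.434315
d^3_{1,0}(1.5723) = -0.431711 +1.299034 -0.434315 = +0.433007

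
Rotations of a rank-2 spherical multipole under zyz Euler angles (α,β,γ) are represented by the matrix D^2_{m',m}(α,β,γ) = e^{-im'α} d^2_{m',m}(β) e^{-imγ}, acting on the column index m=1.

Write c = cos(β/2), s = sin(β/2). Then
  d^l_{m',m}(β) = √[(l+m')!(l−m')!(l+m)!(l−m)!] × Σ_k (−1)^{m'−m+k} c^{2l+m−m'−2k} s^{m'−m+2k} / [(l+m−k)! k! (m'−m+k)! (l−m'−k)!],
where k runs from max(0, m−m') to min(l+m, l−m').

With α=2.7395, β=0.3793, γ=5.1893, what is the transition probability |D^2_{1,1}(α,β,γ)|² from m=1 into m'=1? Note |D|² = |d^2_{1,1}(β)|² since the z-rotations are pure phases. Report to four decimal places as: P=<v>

Split into d^2_{1,1}(β=0.3793) × two z-phases.
Half-angle: c=0.982070, s=0.188515. N=√(6·1·6·1)=6.000000
k∈{0,1} keeps every argument non-negative
  k=0: (−1)^0·6.0000/(6)·0.9821^4·0.1885^0 = +0.930187
  k=1: (−1)^1·6.0000/(2)·0.9821^2·0.1885^2 = -0.102825
d^2_{1,1}(0.3793) = +0.930187 -0.102825 = +0.827362
|D^2_{1,1}|² = |d^2_{1,1}(β)|² = (+0.827362)² = 0.684528 (the z-rotation phases have unit modulus)

P=0.6845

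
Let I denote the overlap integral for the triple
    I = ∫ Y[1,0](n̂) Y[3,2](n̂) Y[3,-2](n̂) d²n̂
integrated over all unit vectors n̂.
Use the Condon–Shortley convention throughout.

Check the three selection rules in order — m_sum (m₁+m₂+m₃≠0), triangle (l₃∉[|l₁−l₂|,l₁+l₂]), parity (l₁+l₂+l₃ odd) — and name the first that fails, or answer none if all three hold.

parity

Σmᵢ = 0  ✓
l₃∈[|l₁−l₂|,l₁+l₂]=[2,4], have l₃=3  ✓
Σlᵢ = 7 ⇒ odd  ✗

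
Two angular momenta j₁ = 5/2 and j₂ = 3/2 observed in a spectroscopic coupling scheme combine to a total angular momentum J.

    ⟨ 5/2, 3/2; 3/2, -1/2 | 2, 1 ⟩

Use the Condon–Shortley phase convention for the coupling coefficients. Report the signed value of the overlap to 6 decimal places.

+0.154303

√[5·2!3!1!/7! · 4!1!1!2!3!1!] = √(24/7)
  +(−1)^0/∏(0,2,1,1,2,0)! = 1/4  (running 1/4)
  +(−1)^1/∏(1,1,0,0,3,1)! = -1/6  (running 1/12)
⟨..|..⟩ = √(24/7)·(1/12) = +0.154303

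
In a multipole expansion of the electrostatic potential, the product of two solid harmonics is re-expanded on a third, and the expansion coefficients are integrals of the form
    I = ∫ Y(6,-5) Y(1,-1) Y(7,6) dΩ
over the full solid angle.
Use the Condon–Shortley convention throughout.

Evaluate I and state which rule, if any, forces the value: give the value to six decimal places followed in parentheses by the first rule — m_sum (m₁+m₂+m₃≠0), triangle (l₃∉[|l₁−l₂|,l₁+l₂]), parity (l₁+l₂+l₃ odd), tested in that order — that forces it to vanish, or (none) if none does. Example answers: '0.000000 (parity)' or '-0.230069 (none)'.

0.309019 (none)

Checks pass: Σm=0; 14 even; l₃=7∈[5,7].
(2·6+1)(2·1+1)(2·7+1) = 585
Δ: 0! 12! 2! / 15! → 1/1365
sum: t=0:+1/518400 = 1/518400
3j²(6 1 7; 0 0 0) = Δ·Π!·Σ² = 7/195  (sign -1)
sum: t=0:+1/79833600 = 1/79833600
3j²(6 1 7; -5 -1 6) = Δ·Π!·Σ² = 2/35  (sign -1)
combine: 4πI² = 585·7/195·2/35 = 6/5
take √, sign +1: I = 0.30901936
No selection rule forces the value: the integral is nonzero (none).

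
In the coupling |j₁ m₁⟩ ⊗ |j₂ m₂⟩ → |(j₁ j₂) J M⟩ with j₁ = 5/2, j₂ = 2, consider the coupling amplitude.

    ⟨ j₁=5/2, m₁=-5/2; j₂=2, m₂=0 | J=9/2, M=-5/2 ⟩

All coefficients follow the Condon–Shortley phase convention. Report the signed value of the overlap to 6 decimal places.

+√(1/6) ≈ +0.408248

j₁+j₂−J=0  J+j₁−j₂=5  J−j₁+j₂=4  j₁+j₂+J+1=10
(j₁±m₁, j₂±m₂, J±M) = (0,5,2,2,2,7)
P² = 38400
sum k=0..0:
  [0] +1/480 = 1/480
S = 1/480
C² = P²·S² = 1/6 ; C = +0.408248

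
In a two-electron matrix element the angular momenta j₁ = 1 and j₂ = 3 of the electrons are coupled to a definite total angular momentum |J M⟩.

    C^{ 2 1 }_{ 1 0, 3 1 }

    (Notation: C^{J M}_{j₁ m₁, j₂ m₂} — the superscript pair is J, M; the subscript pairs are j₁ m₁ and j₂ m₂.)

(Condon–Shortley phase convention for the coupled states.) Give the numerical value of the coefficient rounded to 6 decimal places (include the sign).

triangle: 2!·0!·4!/7! = 48/5040
(j±m)!: 1!·1!·4!·2!·3!·1! = 288
prefactor² = (2J+1)·Δ·N² = 96/7
  k=1: −1/(1!·1!·0!·3!·0!·1!) = -1/6
Σ = -1/6  ⇒  CG² = 96/7·(-1/6)² = 8/21
CG = −√(8/21) = -0.617213

−√(8/21) ≈ -0.617213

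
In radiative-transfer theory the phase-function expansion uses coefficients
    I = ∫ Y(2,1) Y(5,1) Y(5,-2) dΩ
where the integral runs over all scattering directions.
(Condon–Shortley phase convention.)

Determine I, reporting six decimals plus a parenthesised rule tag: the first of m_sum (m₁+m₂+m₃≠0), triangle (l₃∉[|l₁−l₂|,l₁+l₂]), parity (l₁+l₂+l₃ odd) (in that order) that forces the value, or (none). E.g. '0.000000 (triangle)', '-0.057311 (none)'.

0.104819 (none)

Rules hold: Σm=0, L=12 even, 3≤5≤7.
N = 5·11·11 = 605
Δ = 2!·2!·8!/13! = 1/38610
Racah Σ t=0..2: t=0:+1/2880 t=1:−1/576 t=2:+1/2880 = -1/960
⇒ 3j(2 5 5; 0 0 0)² = 10/429, sgn +1
Racah Σ t=0..1: t=0:+1/2880 t=1:−1/1440 = -1/2880
⇒ 3j(2 5 5; 1 1 -2)² = 7/715, sgn +1
4πI² = N·(3j₀)²·(3jₘ)² = 70/507
I = +1·√(0.138067/4π) = 0.10481902
No selection rule forces the value: the integral is nonzero (none).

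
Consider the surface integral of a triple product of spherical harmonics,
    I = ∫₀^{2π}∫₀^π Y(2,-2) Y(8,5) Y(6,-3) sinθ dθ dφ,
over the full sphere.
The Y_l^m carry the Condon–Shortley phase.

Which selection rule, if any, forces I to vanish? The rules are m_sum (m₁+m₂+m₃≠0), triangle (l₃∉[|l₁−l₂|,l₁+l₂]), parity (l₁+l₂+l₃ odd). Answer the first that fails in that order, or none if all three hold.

none

m₁+m₂+m₃ = -2 + 5 − 3 = 0  ✓
triangle: |2−8|=6 ≤ l₃=6 ≤ 2+8=10  ✓
parity: l₁+l₂+l₃ = 16 is even  ✓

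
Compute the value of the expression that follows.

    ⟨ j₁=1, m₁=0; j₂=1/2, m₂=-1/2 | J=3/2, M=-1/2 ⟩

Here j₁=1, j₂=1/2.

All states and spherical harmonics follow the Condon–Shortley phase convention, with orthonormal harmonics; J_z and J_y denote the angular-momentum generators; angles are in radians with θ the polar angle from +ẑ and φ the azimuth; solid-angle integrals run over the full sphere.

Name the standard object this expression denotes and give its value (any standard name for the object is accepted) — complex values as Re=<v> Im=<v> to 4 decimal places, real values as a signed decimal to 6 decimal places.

Clebsch–Gordan coefficient, +√(2/3) ≈ +0.816497

This is a Clebsch–Gordan (vector-coupling) coefficient.
triangle: 0!×2!×1!/4! = 2/24
(j±m)!: 1!×1!×0!×1!×1!×2! = 2
prefactor² = (2J+1)×Δ×N² = 2/3
  k=0: +1/(0!×0!×1!×0!×1!×1!) = 1
Σ = 1  ⇒  CG² = 2/3×1² = 2/3
CG = +√(2/3) = +0.816497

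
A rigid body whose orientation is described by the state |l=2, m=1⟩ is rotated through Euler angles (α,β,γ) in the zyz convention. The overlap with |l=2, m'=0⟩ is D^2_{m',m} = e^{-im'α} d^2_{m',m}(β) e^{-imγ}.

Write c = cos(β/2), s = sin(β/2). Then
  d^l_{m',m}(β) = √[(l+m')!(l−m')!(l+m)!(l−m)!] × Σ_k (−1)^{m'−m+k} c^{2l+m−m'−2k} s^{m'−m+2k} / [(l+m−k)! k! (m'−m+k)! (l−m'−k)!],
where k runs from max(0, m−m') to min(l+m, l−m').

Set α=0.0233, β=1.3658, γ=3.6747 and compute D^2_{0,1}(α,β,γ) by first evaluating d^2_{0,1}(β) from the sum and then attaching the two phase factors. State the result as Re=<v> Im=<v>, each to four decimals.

D^2_{0,1}(0.0233,1.3658,3.6747) = e^{-i·0·0.0233}·d^2_{0,1}(1.3658)·e^{-i·1·3.6747}. Compute d first:
With c≡cos(β/2)=0.775746 and s≡sin(β/2)=0.631045, N=[2·2·6·1]^{1/2}=4.898979
k: max(0,(1)−(0))=1 … min(2+(1),2−(0))=2
  k=1: (−1)^0·4.8990/(2)·0.7757^3·0.6310^1 = +0.721597
  k=2: (−1)^1·4.8990/(2)·0.7757^1·0.6310^3 = -0.477504
d^2_{0,1}(1.3658) = +0.721597 -0.477504 = +0.244093
Phases: e^{-i·(0)·0.0233}=+1.000000+0.000000i, e^{-i·(1)·3.6747}=-0.861232+0.508212i ⇒ D=-0.210221+0.124051i

Re=-0.2102 Im=0.1241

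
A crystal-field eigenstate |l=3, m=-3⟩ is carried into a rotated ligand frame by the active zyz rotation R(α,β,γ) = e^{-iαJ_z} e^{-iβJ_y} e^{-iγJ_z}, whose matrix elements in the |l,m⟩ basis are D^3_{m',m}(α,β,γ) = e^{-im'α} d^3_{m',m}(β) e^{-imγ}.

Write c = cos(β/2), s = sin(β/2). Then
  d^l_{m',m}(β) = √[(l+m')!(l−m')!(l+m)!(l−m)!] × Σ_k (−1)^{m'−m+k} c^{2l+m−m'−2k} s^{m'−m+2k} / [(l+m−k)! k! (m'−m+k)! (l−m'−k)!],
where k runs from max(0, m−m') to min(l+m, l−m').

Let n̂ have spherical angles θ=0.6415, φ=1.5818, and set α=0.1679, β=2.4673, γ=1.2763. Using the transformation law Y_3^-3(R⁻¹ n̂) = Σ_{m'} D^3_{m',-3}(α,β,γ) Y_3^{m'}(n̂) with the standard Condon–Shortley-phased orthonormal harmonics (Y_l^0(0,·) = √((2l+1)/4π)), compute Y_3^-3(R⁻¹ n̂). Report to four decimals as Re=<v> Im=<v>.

Need the full column D^3_{m',-3} for m'=−3..3 at α=0.1679, β=2.4673, γ=1.2763.
cos(β/2)=0.330795, sin(β/2)=0.943702
d^3_{-3,-3}: single k=0 term ⇒ +0.001310;  D = -0.000486-0.001217i
d^3_{-2,-3}: single k=0 term ⇒ -0.009156;  D = +0.004768+0.007817i
d^3_{-1,-3}: single k=0 term ⇒ +0.041300;  D = -0.027096-0.031170i
d^3_{0,-3}: single k=0 term ⇒ -0.136050;  D = +0.105161+0.086318i
d^3_{1,-3}: single k=0 term ⇒ +0.336128;  D = -0.291797-0.166843i
d^3_{2,-3}: single k=0 term ⇒ -0.606472;  D = +0.569389+0.208816i
d^3_{3,-3}: single k=0 term ⇒ +0.706335;  D = -0.694462-0.128961i
Y_3^{m'}(θ=0.6415,φ=1.5818) and Σ D·Y over m':
  (-0.0005-0.0012i)·(+0.0030+0.0894i)  (+0.0048+0.0078i)·(-0.2931+0.0065i)  (-0.0271-0.0312i)·(-0.0047-0.4273i)  (+0.1052+0.0863i)·(+0.0627+0.0000i)  (-0.2918-0.1668i)·(+0.0047-0.4273i)  (+0.5694+0.2088i)·(-0.2931-0.0065i)  (-0.6945-0.1290i)·(-0.0030+0.0894i)
Y_3^-3(R⁻¹ n̂) = -0.232589+0.012169i

Re=-0.2326 Im=0.0122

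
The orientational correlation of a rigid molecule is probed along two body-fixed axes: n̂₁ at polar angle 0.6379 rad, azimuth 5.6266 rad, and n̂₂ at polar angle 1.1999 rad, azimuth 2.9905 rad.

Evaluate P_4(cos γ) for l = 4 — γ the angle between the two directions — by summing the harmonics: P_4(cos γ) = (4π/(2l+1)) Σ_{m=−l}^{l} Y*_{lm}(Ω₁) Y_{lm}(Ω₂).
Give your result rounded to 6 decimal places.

0.239491

Addition theorem: P_4(cos γ) = (4π/9) Σ_m Y*_{lm}(Ω₁) Y_{lm}(Ω₂), m = −4…4:
  m=-4: (-0.048429-0.027424i) × (+0.274752+0.189736i) = -0.008103-0.016723i  (running Σ = -0.008103-0.016723i)
  m=-3: (-0.082491-0.195677i) × (-0.330186-0.160835i) = -0.004234+0.077877i  (running Σ = -0.012337+0.061154i)
  m=-2: (+0.106322-0.403527i) × (-0.022305-0.006953i) = -0.005177+0.008261i  (running Σ = -0.017514+0.069415i)
  m=-1: (+0.272054-0.209658i) × (+0.328685+0.050043i) = +0.099912-0.055297i  (running Σ = +0.082398+0.014119i)
  m=0: (-0.188673-0.000000i) × (-0.035658+0.000000i) = +0.006728+0.000000i  (running Σ = +0.089125+0.014119i)
  m=1: (-0.272054-0.209658i) × (-0.328685+0.050043i) = +0.099912+0.055297i  (running Σ = +0.189037+0.069415i)
  m=2: (+0.106322+0.403527i) × (-0.022305+0.006953i) = -0.005177-0.008261i  (running Σ = +0.183860+0.061154i)
  m=3: (+0.082491-0.195677i) × (+0.330186-0.160835i) = -0.004234-0.077877i  (running Σ = +0.179625-0.016723i)
  m=4: (-0.048429+0.027424i) × (+0.274752-0.189736i) = -0.008103+0.016723i  (running Σ = +0.171523-0.000000i)
Accumulated sum +0.171523-0.000000i; after 4π/(2l+1) scaling, +0.239491-0.000000i ⇒ P_4 = 0.239491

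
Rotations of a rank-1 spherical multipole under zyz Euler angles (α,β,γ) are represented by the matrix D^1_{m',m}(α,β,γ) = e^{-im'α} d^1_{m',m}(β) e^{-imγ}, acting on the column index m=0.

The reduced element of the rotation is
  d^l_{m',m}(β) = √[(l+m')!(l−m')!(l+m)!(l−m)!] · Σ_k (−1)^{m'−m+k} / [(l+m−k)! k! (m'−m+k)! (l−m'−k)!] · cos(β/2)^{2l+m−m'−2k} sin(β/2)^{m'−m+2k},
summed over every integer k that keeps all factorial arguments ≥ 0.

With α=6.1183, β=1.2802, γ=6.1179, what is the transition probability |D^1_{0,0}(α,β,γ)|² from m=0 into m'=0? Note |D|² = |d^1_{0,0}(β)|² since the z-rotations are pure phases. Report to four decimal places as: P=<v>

D^1_{0,0}(6.1183,1.2802,6.1179) = e^{-i·0·6.1183}·d^1_{0,0}(1.2802)·e^{-i·0·6.1179}. Compute d first:
With c≡cos(β/2)=0.802036 and s≡sin(β/2)=0.597276, N=[1·1·1·1]^{1/2}=1.000000
k: max(0,(0)−(0))=0 … min(1+(0),1−(0))=1
  k=0: (−1)^0·1.0000/(1)·0.8020^2·0.5973^0 = +0.643262
  k=1: (−1)^1·1.0000/(1)·0.8020^0·0.5973^2 = -0.356738
d^1_{0,0}(1.2802) = +0.643262 -0.356738 = +0.286524
|D^1_{0,0}|² = |d^1_{0,0}(β)|² = (+0.286524)² = 0.082096 (the z-rotation phases have unit modulus)

P=0.0821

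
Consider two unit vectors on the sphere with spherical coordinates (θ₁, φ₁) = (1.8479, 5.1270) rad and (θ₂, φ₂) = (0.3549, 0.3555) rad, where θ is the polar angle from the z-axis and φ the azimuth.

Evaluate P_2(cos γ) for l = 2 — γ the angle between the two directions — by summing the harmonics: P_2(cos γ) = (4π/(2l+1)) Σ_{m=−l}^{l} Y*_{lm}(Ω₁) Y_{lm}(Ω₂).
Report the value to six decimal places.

-0.415905

Addition theorem: P_2(cos γ) = (4π/5) Σ_m Y*_{lm}(Ω₁) Y_{lm}(Ω₂), m = −2…2:
  m=-2: (-0.241382-0.263523i) × (+0.035343-0.030440i) = -0.016553-0.001966i  (running Σ = -0.016553-0.001966i)
  m=-1: (-0.081890+0.186061i) × (+0.235988-0.087616i) = -0.003023+0.051083i  (running Σ = -0.019576+0.049117i)
  m=0: (-0.244579-0.000000i) × (+0.516529+0.000000i) = -0.126332-0.000000i  (running Σ = -0.145908+0.049117i)
  m=1: (+0.081890+0.186061i) × (-0.235988-0.087616i) = -0.003023-0.051083i  (running Σ = -0.148931-0.001966i)
  m=2: (-0.241382+0.263523i) × (+0.035343+0.030440i) = -0.016553+0.001966i  (running Σ = -0.165483+0.000000i)
Total Σ_m = -0.165483+0.000000i. Multiply by 2.513274: -0.415905+0.000000i. P_2(cos γ) = -0.415905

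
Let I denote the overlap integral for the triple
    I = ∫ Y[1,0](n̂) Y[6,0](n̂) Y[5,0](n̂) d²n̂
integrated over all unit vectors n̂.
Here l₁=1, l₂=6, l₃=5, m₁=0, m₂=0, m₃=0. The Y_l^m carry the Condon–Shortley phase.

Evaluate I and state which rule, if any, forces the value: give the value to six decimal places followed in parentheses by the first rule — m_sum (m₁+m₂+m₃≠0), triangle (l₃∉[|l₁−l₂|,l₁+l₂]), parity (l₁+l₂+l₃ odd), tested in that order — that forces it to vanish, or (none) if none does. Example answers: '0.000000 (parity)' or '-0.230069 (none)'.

0.245154 (none)

m-sum 0 ✓  L=12 even ✓  5≤5≤7 ✓
Π(2lᵢ+1) = 3×13×11 = 429
triangle coeff Δ(1,6,5) = 1/858
Σ_t [1,1]: t=1:−1/14400 = -1/14400
(3j)²=6/143 [(1 6 5; 0 0 0)], sign=+1
(m-triple is (0,0,0) — same symbol as above.)
⇒ 4πI² = 108/143
I = (+1)√(108/143/(4π)) = 0.24515397
No selection rule forces the value: the integral is nonzero (none).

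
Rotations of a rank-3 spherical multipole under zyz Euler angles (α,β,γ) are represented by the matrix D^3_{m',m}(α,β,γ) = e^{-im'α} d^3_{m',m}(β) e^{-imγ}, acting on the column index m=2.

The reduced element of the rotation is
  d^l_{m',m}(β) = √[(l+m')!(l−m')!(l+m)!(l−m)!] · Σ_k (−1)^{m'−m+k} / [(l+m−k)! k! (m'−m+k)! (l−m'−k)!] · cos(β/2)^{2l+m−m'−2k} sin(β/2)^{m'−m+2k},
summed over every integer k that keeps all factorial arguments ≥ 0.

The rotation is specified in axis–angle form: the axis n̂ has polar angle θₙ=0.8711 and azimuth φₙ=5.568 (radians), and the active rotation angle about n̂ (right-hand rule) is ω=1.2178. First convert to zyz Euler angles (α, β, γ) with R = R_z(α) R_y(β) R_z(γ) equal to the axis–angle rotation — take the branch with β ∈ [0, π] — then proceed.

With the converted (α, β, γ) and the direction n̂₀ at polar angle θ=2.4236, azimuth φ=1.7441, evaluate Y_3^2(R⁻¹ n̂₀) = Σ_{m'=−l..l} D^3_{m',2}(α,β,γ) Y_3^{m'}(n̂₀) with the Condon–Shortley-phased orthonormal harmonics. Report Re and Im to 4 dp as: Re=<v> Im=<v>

Re=-0.0771 Im=0.1084

Axis–angle → zyz. n̂ = (sinθₙcosφₙ, sinθₙsinφₙ, cosθₙ) = (+0.577582, -0.501679, +0.643985), ω = 1.2178.
R = I cosω + sinω [n̂]ₓ + (1−cosω) n̂n̂ᵀ gives
  R = [+0.563982, -0.793865, -0.227380; +0.414691, +0.510384, -0.753353; +0.714112, +0.330585, +0.617056]
β = atan2(√(R₁₃²+R₂₃²), R₃₃) = 0.905800; α = atan2(R₂₃, R₁₃) mod 2π = 4.419259; γ = atan2(R₃₂, −R₃₁) mod 2π = 2.708037
Need the full column D^3_{m',2} for m'=−3..3 at α=4.4193, β=0.9058, γ=2.7080.
cos(β/2)=0.899182, sin(β/2)=0.437575
d^3_{-3,2}: single k=5 term ⇒ +0.035334;  D = +0.000434+0.035331i
d^3_{-2,2}: k∈[4..5] ⇒ +0.148209 -0.007020 = +0.141190;  D = -0.135658-0.039134i
d^3_{-1,2}: k∈[3..4] ⇒ +0.385239 -0.045615 = +0.339624;  D = +0.184409-0.285198i
d^3_{0,2}: k∈[2..3] ⇒ +0.685577 -0.162355 = +0.523221;  D = +0.338541+0.398937i
d^3_{1,2}: k∈[1..2] ⇒ +0.813374 -0.385239 = +0.428135;  D = -0.392556+0.170876i
d^3_{2,2}: k∈[0..1] ⇒ +0.528549 -0.625843 = -0.097294;  D = +0.011399+0.096624i
d^3_{3,2}: single k=0 term ⇒ -0.630037;  D = -0.620336-0.110132i
Y_3^{m'}(θ=2.4236,φ=1.7441) and Σ D·Y over m':
  (+0.0004+0.0353i)·(+0.0590+0.1031i)  (-0.1357-0.0391i)·(+0.3133-0.1132i)  (+0.1844-0.2852i)·(-0.0673-0.3845i)  (+0.3385+0.3989i)·(+0.0461+0.0000i)  (-0.3926+0.1709i)·(+0.0673-0.3845i)  (+0.0114+0.0966i)·(+0.3133+0.1132i)  (-0.6203-0.1101i)·(-0.0590+0.1031i)
Y_3^2(R⁻¹ n̂) = -0.077137+0.108449i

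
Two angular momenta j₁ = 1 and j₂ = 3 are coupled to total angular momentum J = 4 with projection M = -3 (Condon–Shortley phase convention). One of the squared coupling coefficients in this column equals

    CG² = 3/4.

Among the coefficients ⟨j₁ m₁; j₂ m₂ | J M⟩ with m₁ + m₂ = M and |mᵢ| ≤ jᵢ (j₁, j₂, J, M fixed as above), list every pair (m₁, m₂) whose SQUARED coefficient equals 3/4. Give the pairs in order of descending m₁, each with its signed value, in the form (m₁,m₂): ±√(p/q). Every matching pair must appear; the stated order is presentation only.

Admissible pairs with m₁+m₂ = M = -3: (-1,-2), (0,-3)
  (m₁,m₂)=(0,-3): CG² = 1/4, CG = +√(1/4)
  (m₁,m₂)=(-1,-2): CG² = 3/4, CG = +√(3/4)   ← matches the target
Pairs with CG² = 3/4: (-1,-2): +√(3/4)

(-1,-2): +√(3/4)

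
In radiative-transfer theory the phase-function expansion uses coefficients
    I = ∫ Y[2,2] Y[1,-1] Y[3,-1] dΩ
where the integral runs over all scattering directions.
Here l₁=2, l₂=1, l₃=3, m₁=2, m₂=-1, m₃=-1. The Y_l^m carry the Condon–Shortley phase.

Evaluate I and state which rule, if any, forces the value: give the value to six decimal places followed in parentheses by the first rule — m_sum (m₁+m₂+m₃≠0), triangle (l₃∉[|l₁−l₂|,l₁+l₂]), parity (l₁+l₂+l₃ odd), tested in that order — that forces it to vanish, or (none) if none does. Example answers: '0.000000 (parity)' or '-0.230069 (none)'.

-0.082589 (none)

m-sum 0 ✓  L=6 even ✓  1≤3≤3 ✓
Π(2lᵢ+1) = 5×3×7 = 105
triangle coeff Δ(2,1,3) = 1/105
Σ_t [0,0]: t=0:+1/4 = 1/4
(3j)²=3/35 [(2 1 3; 0 0 0)], sign=-1
Σ_t [0,0]: t=0:+1/48 = 1/48
(3j)²=1/105 [(2 1 3; 2 -1 -1)], sign=+1
⇒ 4πI² = 3/35
I = (-1)√(3/35/(4π)) = -0.08258890
No selection rule forces the value: the integral is nonzero (none).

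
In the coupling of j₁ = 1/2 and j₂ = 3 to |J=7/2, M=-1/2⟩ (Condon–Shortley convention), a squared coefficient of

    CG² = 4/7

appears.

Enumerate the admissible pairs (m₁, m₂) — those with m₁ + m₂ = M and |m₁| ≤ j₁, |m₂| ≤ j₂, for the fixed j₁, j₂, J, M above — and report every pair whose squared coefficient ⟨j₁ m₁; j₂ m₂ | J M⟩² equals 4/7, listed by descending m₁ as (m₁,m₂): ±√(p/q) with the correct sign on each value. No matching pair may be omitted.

(-1/2,0): +√(4/7)

Admissible pairs with m₁+m₂ = M = -1/2: (-1/2,0), (1/2,-1)
  (m₁,m₂)=(1/2,-1): CG² = 3/7, CG = +√(3/7)
  (m₁,m₂)=(-1/2,0): CG² = 4/7, CG = +√(4/7)   ← matches the target
Pairs with CG² = 4/7: (-1/2,0): +√(4/7)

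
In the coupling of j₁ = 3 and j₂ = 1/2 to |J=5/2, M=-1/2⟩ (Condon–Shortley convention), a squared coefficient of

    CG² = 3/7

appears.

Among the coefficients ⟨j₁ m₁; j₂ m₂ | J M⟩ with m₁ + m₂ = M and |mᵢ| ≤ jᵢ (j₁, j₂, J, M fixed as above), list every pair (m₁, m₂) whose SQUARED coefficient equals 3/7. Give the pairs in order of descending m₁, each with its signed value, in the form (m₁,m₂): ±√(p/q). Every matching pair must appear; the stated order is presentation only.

Admissible pairs with m₁+m₂ = M = -1/2: (-1,1/2), (0,-1/2)
  (m₁,m₂)=(0,-1/2): CG² = 3/7, CG = +√(3/7)   ← matches the target
  (m₁,m₂)=(-1,1/2): CG² = 4/7, CG = −√(4/7)
Pairs with CG² = 3/7: (0,-1/2): +√(3/7)

(0,-1/2): +√(3/7)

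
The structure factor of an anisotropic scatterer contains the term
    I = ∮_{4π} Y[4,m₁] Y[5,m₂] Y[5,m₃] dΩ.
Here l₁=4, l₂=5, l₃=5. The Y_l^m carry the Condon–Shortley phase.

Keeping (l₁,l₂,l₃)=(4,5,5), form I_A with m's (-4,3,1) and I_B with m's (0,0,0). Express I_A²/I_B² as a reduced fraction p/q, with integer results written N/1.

5/3

Same 4,5,5: normalisation and zero-m 3j drop out of the ratio.
A: Δ: 4! 4! 6! / 15! → 1/3153150; sum: t=4:+1/27648 = 1/27648; 3j²(4 5 5; -4 3 1) = Δ·Π!·Σ² = 10/429  (sign +1)
B: Δ: 4! 4! 6! / 15! → 1/3153150; sum: t=0:+1/69120 t=1:−1/1728 t=2:+1/576 t=3:−1/1728 t=4:+1/69120 = 7/11520; 3j²(4 5 5; 0 0 0) = Δ·Π!·Σ² = 2/143  (sign -1)
I_A²/I_B² = (10/429)/(2/143) = 5/3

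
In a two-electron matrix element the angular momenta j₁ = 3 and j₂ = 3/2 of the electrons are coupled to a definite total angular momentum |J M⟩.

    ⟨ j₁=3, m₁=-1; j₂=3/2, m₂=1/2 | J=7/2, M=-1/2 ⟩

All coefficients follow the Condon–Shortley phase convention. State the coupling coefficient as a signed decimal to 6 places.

√[8·1!5!2!/9! · 2!4!2!1!3!4!] = √(512/7)
  +(−1)^0/∏(0,1,4,2,1,0)! = 1/48  (running 1/48)
  +(−1)^1/∏(1,0,3,1,2,1)! = -1/12  (running -1/16)
⟨..|..⟩ = √(512/7)·(-1/16) = -0.534522

−√(2/7) ≈ -0.534522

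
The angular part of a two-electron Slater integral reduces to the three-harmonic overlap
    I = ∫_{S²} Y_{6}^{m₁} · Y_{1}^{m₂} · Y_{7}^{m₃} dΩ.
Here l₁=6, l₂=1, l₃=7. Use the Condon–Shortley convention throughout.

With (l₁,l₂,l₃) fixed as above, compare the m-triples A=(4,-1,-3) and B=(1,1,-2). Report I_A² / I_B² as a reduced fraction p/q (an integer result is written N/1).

1/6

Same 6,1,7: normalisation and zero-m 3j drop out of the ratio.
A: Δ: 0! 12! 2! / 15! → 1/1365; sum: t=0:+1/14515200 = 1/14515200; 3j²(6 1 7; 4 -1 -3) = Δ·Π!·Σ² = 2/455  (sign +1)
B: Δ: 0! 12! 2! / 15! → 1/1365; sum: t=0:+1/1209600 = 1/1209600; 3j²(6 1 7; 1 1 -2) = Δ·Π!·Σ² = 12/455  (sign -1)
I_A²/I_B² = (2/455)/(12/455) = 1/6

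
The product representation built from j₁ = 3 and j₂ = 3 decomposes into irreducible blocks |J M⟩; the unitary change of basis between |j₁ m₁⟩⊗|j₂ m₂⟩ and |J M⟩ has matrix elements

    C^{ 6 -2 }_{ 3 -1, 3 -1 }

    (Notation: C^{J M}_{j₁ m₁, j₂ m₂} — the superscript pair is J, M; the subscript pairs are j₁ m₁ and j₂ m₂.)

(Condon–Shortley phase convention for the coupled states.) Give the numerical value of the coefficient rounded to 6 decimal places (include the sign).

+√(5/11) ≈ +0.674200

triangle: 0!·6!·6!/13! = 518400/6227020800
(j±m)!: 2!·4!·2!·4!·4!·8! = 2229534720
prefactor² = (2J+1)·Δ·N² = 26542080/11
  k=0: +1/(0!·0!·4!·2!·2!·4!) = 1/2304
Σ = 1/2304  ⇒  CG² = 26542080/11·(1/2304)² = 5/11
CG = +√(5/11) = +0.674200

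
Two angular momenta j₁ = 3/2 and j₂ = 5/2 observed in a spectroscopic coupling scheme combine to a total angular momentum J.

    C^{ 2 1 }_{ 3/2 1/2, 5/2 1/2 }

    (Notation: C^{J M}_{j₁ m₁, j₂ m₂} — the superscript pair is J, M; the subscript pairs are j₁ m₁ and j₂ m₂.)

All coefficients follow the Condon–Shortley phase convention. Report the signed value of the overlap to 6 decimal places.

−√(25/84) ≈ -0.545545

√[5·2!1!3!/7! · 2!1!3!2!3!1!] = √(12/7)
  +(−1)^0/∏(0,2,1,3,0,0)! = 1/12  (running 1/12)
  +(−1)^1/∏(1,1,0,2,1,1)! = -1/2  (running -5/12)
⟨..|..⟩ = √(12/7)·(-5/12) = -0.545545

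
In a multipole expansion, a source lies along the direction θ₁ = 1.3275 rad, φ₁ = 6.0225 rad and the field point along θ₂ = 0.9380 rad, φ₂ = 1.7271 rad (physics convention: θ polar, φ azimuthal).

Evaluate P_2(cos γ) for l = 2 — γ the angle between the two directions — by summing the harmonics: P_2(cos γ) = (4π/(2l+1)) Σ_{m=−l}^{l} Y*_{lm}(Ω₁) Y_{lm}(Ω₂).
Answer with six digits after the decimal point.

Term-by-term m-sum for l=2 (normalisation 4π/5 = 2.513274):
  [-2]  conj(Y_{2,-2})(Ω₁) = +0.315514-0.181226i ; Y_{2,-2}(Ω₂) = -0.238999+0.077246i ; Δ = -0.061409+0.067685i
  [-1]  conj(Y_{2,-1})(Ω₁) = +0.174526-0.046556i ; Y_{2,-1}(Ω₂) = -0.057352-0.363932i ; Δ = -0.026952-0.060845i
  [+0]  conj(Y_{2,0})(Ω₁) = -0.260481-0.000000i ; Y_{2,0}(Ω₂) = +0.015539+0.000000i ; Δ = -0.004048-0.000000i
  [+1]  conj(Y_{2,1})(Ω₁) = -0.174526-0.046556i ; Y_{2,1}(Ω₂) = +0.057352-0.363932i ; Δ = -0.026952+0.060845i
  [+2]  conj(Y_{2,2})(Ω₁) = +0.315514+0.181226i ; Y_{2,2}(Ω₂) = -0.238999-0.077246i ; Δ = -0.061409-0.067685i
Total Σ_m = -0.180770+0.000000i. Multiply by 2.513274: -0.454324+0.000000i. P_2(cos γ) = -0.454324

-0.454324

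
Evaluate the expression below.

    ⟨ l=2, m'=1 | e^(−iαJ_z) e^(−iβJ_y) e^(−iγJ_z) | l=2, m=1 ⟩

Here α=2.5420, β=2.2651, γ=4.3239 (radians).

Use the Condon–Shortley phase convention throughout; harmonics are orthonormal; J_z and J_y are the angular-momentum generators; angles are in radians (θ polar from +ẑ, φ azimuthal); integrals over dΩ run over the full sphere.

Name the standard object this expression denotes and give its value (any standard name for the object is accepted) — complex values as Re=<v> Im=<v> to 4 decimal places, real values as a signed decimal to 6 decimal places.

Wigner D-matrix element, Re=-0.3428 Im=0.2259

This is a Wigner D-matrix element — the rotation-matrix element ⟨l m'| R(α,β,γ) |l m⟩ in the angular-momentum basis.
Split into d^2_{1,1}(β=2.2651) × two z-phases.
With c≡cos(β/2)=0.424352 and s≡sin(β/2)=0.905497, N=[6·1·6·1]^{1/2}=6.000000
k: max(0,(1)−(1))=0 … min(2+(1),2−(1))=1
  k=0: (−1)^0·6.0000/(6)·0.4244^4·0.9055^0 = +0.032427
  k=1: (−1)^1·6.0000/(2)·0.4244^2·0.9055^2 = -0.442944
d^2_{1,1}(2.2651) = +0.032427 -0.442944 = -0.410517
D = (-0.825566-0.564306i)·(-0.410517)·(-0.378790+0.925482i) = -0.342770+0.225904i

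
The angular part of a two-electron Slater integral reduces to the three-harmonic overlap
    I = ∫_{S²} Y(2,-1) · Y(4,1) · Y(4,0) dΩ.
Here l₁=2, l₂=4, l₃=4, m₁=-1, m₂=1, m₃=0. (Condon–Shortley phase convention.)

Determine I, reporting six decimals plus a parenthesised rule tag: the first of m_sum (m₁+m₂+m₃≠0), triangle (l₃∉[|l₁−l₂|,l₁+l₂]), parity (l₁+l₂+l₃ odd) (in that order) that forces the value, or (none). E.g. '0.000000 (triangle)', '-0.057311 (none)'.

-0.044869 (none)

Checks pass: Σm=0; 10 even; l₃=4∈[2,6].
(2·2+1)(2·4+1)(2·4+1) = 405
Δ: 2! 2! 6! / 11! → 1/13860
sum: t=0:+1/192 t=1:−1/36 t=2:+1/192 = -5/288
3j²(2 4 4; 0 0 0) = Δ·Π!·Σ² = 20/693  (sign -1)
sum: t=1:−1/96 t=2:+1/72 = 1/288
3j²(2 4 4; -1 1 0) = Δ·Π!·Σ² = 1/462  (sign +1)
combine: 4πI² = 405·20/693·1/462 = 150/5929
take √, sign -1: I = -0.04486937
No selection rule forces the value: the integral is nonzero (none).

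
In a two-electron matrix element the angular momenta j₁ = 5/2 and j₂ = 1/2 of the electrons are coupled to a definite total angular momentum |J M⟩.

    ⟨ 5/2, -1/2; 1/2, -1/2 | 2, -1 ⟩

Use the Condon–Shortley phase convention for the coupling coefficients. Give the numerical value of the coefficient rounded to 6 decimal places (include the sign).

j₁+j₂−J=1  J+j₁−j₂=4  J−j₁+j₂=0  j₁+j₂+J+1=6
(j₁±m₁, j₂±m₂, J±M) = (2,3,0,1,1,3)
P² = 12
sum k=0..0:
  [0] +1/6 = 1/6
S = 1/6
C² = P²·S² = 1/3 ; C = +0.577350

+0.577350  (= +√(1/3))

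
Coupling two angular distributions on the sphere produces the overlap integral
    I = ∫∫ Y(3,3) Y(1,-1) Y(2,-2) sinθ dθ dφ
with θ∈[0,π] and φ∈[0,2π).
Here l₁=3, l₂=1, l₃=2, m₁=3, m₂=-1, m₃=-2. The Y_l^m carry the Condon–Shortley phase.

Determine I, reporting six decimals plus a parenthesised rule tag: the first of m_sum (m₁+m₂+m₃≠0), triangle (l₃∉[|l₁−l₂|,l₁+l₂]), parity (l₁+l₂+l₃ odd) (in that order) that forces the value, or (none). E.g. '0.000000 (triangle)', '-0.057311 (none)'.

-0.319865 (none)

Checks pass: Σm=0; 6 even; l₃=2∈[2,4].
(2·3+1)(2·1+1)(2·2+1) = 105
Δ: 2! 4! 0! / 7! → 1/105
sum: t=1:−1/4 = -1/4
3j²(3 1 2; 0 0 0) = Δ·Π!·Σ² = 3/35  (sign -1)
sum: t=0:+1/48 = 1/48
3j²(3 1 2; 3 -1 -2) = Δ·Π!·Σ² = 1/7  (sign +1)
combine: 4πI² = 105·3/35·1/7 = 9/7
take √, sign -1: I = -0.31986543
No selection rule forces the value: the integral is nonzero (none).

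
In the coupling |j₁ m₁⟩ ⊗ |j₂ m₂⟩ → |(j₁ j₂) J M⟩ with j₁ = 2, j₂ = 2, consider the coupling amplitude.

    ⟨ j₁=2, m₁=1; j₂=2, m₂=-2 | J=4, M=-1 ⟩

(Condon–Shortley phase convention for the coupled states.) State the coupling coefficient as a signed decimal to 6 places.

+√(1/14) = +0.267261

√[9·0!4!4!/9! · 3!1!0!4!3!5!] = √(10368/7)
  +(−1)^0/∏(0,0,1,0,3,4)! = 1/144  (running 1/144)
⟨..|..⟩ = √(10368/7)·(1/144) = +0.267261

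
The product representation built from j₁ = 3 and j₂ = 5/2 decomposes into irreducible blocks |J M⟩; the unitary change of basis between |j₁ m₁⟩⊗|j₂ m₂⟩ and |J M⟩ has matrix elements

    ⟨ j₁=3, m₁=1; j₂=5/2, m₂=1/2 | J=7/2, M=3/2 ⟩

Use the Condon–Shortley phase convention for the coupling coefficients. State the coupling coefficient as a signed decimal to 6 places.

−√(5/21) ≈ -0.487950

j₁+j₂−J=2  J+j₁−j₂=4  J−j₁+j₂=3  j₁+j₂+J+1=10
(j₁±m₁, j₂±m₂, J±M) = (4,2,3,2,5,2)
P² = 3072/35
sum k=0..2:
  [0] +1/48 = 1/48
  [1] −1/12 = -1/12
  [2] +1/96 = 1/96
S = -5/96
C² = P²·S² = 5/21 ; C = -0.487950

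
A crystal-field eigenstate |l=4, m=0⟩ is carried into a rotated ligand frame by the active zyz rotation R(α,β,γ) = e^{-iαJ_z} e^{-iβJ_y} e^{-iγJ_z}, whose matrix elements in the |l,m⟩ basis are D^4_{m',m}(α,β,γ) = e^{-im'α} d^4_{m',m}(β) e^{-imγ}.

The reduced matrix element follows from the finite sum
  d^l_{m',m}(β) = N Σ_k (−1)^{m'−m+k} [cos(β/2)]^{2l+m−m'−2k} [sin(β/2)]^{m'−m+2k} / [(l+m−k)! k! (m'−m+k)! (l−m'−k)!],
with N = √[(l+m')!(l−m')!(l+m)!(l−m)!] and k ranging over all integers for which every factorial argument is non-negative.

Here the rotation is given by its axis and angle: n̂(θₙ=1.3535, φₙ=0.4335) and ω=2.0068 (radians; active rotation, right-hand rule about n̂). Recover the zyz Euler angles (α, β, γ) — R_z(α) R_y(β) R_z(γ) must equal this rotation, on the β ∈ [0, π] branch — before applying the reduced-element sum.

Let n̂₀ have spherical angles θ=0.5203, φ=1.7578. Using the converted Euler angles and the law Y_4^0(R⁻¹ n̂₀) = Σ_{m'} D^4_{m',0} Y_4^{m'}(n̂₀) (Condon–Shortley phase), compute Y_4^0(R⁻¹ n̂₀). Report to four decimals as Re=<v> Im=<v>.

Axis–angle → zyz. n̂ = (sinθₙcosφₙ, sinθₙsinφₙ, cosθₙ) = (+0.886160, +0.410172, +0.215590), ω = 2.0068.
R = I cosω + sinω [n̂]ₓ + (1−cosω) n̂n̂ᵀ gives
  R = [+0.694599, +0.321561, +0.643530; +0.712403, -0.183028, -0.677483; -0.100068, +0.929031, -0.356212]
β = atan2(√(R₁₃²+R₂₃²), R₃₃) = 1.935007; α = atan2(R₂₃, R₁₃) mod 2π = 5.472091; γ = atan2(R₃₂, −R₃₁) mod 2π = 1.463498
Need the full column D^4_{m',0} for m'=−4..4 at α=5.4721, β=1.9350, γ=1.4635.
cos(β/2)=0.567357, sin(β/2)=0.823472
d^4_{-4,0}: single k=4 term ⇒ +0.398630;  D = -0.396526+0.040902i
d^4_{-3,0}: k∈[3..4] ⇒ +0.388412 -0.818234 = -0.429822;  D = +0.326434+0.279621i
d^4_{-2,0}: k∈[2..4] ⇒ +0.214564 -1.205344 +0.952197 = -0.038582;  D = +0.001982+0.038531i
d^4_{-1,0}: k∈[1..4] ⇒ +0.069688 -0.880835 +1.855579 -0.651498 = +0.392934;  D = +0.270616-0.284894i
d^4_{0,0}: k∈[0..4] ⇒ +0.010736 -0.361873 +1.715234 -1.605926 +0.211442 = -0.030388;  D = -0.030388+0.000000i
d^4_{1,0}: k∈[0..3] ⇒ -0.069688 +0.880835 -1.855579 +0.651498 = -0.392934;  D = -0.270616-0.284894i
d^4_{2,0}: k∈[0..2] ⇒ +0.214564 -1.205344 +0.952197 = -0.038582;  D = +0.001982-0.038531i
d^4_{3,0}: k∈[0..1] ⇒ -0.388412 +0.818234 = +0.429822;  D = -0.326434+0.279621i
d^4_{4,0}: single k=0 term ⇒ +0.398630;  D = -0.396526-0.040902i
Y_4^{m'}(θ=0.5203,φ=1.7578) and Σ D·Y over m':
  (-0.3965+0.0409i)·(+0.0198-0.0184i)  (+0.3264+0.2796i)·(+0.0710+0.1130i)  (+0.0020+0.0385i)·(-0.3286+0.1290i)  (+0.2706-0.2849i)·(-0.0861-0.4552i)  (-0.0304+0.0000i)·(+0.0267+0.0000i)  (-0.2706-0.2849i)·(+0.0861-0.4552i)  (+0.0020-0.0385i)·(-0.3286-0.1290i)  (-0.3264+0.2796i)·(-0.0710+0.1130i)  (-0.3965-0.0409i)·(+0.0198+0.0184i)
Y_4^0(R⁻¹ n̂) = -0.349048-0.000000i

Re=-0.3490 Im=0.0000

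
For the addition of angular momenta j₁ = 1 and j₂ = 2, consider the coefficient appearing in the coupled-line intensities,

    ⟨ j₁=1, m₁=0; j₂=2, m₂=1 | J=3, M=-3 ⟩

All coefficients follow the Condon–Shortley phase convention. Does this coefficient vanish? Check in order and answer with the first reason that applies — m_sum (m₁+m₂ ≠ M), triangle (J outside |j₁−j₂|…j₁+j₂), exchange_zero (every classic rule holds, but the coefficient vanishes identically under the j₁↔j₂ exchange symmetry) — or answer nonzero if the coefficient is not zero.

m_sum

m-sum: m₁+m₂ = 0+1 = 1, M = -3  ✗ ⇒ coefficient is 0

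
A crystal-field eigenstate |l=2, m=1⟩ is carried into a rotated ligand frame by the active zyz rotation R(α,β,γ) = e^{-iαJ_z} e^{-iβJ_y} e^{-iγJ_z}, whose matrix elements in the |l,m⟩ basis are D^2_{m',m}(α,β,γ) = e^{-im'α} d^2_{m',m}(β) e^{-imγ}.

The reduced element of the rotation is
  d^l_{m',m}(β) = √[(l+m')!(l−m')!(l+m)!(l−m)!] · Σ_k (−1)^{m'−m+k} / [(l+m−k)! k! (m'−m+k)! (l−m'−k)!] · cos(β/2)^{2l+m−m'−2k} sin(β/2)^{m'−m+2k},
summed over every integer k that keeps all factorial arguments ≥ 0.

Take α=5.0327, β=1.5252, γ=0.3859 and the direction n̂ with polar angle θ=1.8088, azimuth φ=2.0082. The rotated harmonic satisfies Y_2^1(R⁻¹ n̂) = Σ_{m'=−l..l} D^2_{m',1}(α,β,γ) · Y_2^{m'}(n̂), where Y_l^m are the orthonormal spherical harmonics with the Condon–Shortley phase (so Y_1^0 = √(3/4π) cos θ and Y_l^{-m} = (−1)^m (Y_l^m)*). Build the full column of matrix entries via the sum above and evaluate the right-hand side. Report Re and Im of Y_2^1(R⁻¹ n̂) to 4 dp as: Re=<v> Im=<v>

Need the full column D^2_{m',1} for m'=−2..2 at α=5.0327, β=1.5252, γ=0.3859.
cos(β/2)=0.723042, sin(β/2)=0.690804
d^2_{-2,1}: single k=3 term ⇒ +0.476714;  D = -0.461332-0.120121i
d^2_{-1,1}: k∈[2..3] ⇒ +0.748442 -0.227729 = +0.520713;  D = -0.034129-0.519593i
d^2_{0,1}: k∈[1..2] ⇒ +0.639619 -0.583853 = +0.055766;  D = +0.051665-0.020990i
d^2_{1,1}: k∈[0..1] ⇒ +0.273310 -0.748442 = -0.475132;  D = -0.308340-0.361493i
d^2_{2,1}: single k=0 term ⇒ -0.522247;  D = +0.270418-0.446784i
Y_2^{m'}(θ=1.8088,φ=2.0082) and Σ D·Y over m':
  (-0.4613-0.1201i)·(-0.2339+0.2800i)  (-0.0341-0.5196i)·(+0.0750+0.1603i)  (+0.0517-0.0210i)·(-0.2628+0.0000i)  (-0.3083-0.3615i)·(-0.0750+0.1603i)  (+0.2704-0.4468i)·(-0.2339-0.2800i)
Y_2^1(R⁻¹ n̂) = +0.101456-0.133513i

Re=0.1015 Im=-0.1335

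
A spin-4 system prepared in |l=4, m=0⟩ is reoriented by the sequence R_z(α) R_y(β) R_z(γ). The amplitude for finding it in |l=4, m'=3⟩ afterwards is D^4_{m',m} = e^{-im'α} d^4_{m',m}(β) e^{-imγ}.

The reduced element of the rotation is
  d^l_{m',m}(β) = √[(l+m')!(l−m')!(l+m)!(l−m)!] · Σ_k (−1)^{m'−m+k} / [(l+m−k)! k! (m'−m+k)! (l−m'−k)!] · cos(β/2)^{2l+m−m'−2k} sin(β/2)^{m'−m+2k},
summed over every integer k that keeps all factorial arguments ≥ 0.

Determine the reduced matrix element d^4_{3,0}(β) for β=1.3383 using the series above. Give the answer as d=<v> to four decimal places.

d=-0.3140

d^4_{3,0}(β=1.3383) via the finite sum:
Half-angle: c=0.784349, s=0.620320. N=√(5040·1·24·24)=1703.830978
k∈{0,1} keeps every argument non-negative
  k=0: (−1)^3·1703.8310/(144)·0.7843^5·0.6203^3 = -0.838412
  k=1: (−1)^4·1703.8310/(144)·0.7843^3·0.6203^5 = +0.524408
d^4_{3,0}(1.3383) = -0.838412 +0.524408 = -0.314004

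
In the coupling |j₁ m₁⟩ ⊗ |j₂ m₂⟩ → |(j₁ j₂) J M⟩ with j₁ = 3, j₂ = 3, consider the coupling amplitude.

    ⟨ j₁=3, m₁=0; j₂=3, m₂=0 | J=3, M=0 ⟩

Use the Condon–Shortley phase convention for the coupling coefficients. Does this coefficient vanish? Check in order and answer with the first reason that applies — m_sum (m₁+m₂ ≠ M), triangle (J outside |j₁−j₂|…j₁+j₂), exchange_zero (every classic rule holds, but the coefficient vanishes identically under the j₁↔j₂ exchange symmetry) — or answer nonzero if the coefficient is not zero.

exchange_zero

m-sum: m₁+m₂ = 0+0 = 0, M = 0  ✓
triangle: |j₁−j₂| = 0 ≤ J = 3 ≤ j₁+j₂ = 6  ✓
exchange: j₁=j₂ and m₁=m₂, and (−1)^(j₁+j₂−J) = (−1)^3 = −1 forces ⟨j₁m₁;j₂m₂|JM⟩ = −⟨j₂m₂;j₁m₁|JM⟩ = −⟨j₁m₁;j₂m₂|JM⟩ ⇒ the coefficient vanishes identically
Racah sum check: Σ_k collapses to 0 ⇒ CG = 0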